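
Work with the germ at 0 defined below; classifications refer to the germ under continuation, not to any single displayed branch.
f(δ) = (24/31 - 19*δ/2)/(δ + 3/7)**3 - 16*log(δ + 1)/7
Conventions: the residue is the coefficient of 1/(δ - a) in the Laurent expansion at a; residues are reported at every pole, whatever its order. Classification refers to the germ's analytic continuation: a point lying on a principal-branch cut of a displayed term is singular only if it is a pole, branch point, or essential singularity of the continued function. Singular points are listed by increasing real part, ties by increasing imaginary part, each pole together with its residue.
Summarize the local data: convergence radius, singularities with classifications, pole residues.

Radius of convergence at 0: 3/7.
At -1: a logarithmic branch point.
At -3/7: a pole of order 3; residue 0.

Denominator factor (δ + 3/7)^3: pole of order 3 at -3/7, modulus 3/7.
Branch term (-16/7)*log(1 - δ/(-1)): its argument vanishes at δ = -1, a logarithmic branch point, modulus 1.
The radius of convergence is the smallest modulus among the singular points: 3/7.
The branch term is analytic at -3/7 and contributes nothing to the residue; only the rational part matters.
At the order-3 pole -3/7 set g(δ) = (δ - (-3/7))^3*(rational part) = 24/31 - 19*δ/2.
Order-3 pole: residue = g''(a)/2; g''(-3/7) = 0, so the residue is 0.
List the singular points by increasing real part (a conjugate pair: the negative imaginary part first).


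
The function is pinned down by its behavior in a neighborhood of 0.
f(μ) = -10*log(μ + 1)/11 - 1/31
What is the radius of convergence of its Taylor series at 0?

Branch term (-10/11)*log(1 - μ/(-1)): its argument vanishes at μ = -1, a logarithmic branch point, modulus 1.
The radius of convergence is the smallest modulus among the singular points: 1.

The radius of convergence is 1.


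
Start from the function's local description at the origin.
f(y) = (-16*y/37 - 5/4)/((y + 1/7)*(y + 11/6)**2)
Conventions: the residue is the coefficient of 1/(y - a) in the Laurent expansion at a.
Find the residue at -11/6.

The residue is 77553/186517.

At the order-2 pole -11/6 set g(y) = (y - (-11/6))^2*f(y) = (-16*y/37 - 5/4)/(y + 1/7).
Order-2 pole: residue = g'(a); g'(-11/6) = 77553/186517, so the residue is 77553/186517.


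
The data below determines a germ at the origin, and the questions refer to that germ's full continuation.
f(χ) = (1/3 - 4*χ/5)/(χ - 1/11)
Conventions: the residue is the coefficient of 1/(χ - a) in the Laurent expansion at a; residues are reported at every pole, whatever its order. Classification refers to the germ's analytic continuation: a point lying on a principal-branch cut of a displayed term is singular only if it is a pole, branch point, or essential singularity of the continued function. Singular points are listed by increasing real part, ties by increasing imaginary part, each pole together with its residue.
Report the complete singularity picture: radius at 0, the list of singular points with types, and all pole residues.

Denominator factor (χ - 1/11): pole of order 1 at 1/11, modulus 1/11.
The radius of convergence is the smallest modulus among the singular points: 1/11.
At the order-1 pole 1/11 set g(χ) = (χ - (1/11))*f(χ) = 1/3 - 4*χ/5.
Simple pole: residue = g(a) at a = 1/11, which is 43/165.

Radius of convergence at 0: 1/11.
At 1/11: a pole of order 1; residue 43/165.


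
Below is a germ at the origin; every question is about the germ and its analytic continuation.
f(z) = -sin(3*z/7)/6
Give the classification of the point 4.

The point is a regular point.

There is no denominator, hence no pole anywhere.
The factor -sin(3*z/7) is entire.
So the germ continues analytically to 4.


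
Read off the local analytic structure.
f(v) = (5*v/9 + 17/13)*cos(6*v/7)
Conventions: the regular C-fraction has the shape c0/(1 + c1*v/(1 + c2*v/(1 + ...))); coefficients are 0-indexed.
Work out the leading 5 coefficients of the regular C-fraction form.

The regular C-fraction coefficients are [17/13, -65/153, 628387/487305, -2754/3185, -149175/628387].

Taylor coefficients (expand at 0): a_0 = 17/13, a_1 = 5/9, a_2 = -306/637, a_3 = -10/49, a_4 = 918/31213.
c0 = a_0 = 17/13. Peel one level at a time: if S = 1 + c*v/S' with S'(0) = 1, then c is the v-coefficient of S and S' = c*v/(S - 1).
S_1 = c0/f = 1 + (-65/153)*v + (628387/1147041)*v^2 + ...; c1 = -65/153.
S_2 = c1*v/(S_1 - 1) = 1 + (628387/487305)*v + (11310966/10144225)*v^2 + ...; c2 = 628387/487305.
S_3 = c2*v/(S_2 - 1) = 1 + (-2754/3185)*v + (-6320430/30790963)*v^2 + ...; c3 = -2754/3185.
S_4 = c3*v/(S_3 - 1) = 1 + (-149175/628387)*v + ...; c4 = -149175/628387.


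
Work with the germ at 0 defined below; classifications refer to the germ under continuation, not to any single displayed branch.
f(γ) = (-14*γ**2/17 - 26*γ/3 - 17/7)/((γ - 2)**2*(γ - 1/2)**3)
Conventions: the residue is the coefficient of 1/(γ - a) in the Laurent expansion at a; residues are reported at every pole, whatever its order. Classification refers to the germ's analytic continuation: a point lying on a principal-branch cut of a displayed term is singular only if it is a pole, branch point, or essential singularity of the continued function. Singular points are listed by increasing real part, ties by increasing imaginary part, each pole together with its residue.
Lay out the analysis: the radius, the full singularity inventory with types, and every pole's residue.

Radius of convergence at 0: 1/2.
At 1/2: a pole of order 3; residue -32512/3213.
At 2: a pole of order 2; residue 32512/3213.

Denominator factor (γ - 2)^2: pole of order 2 at 2, modulus 2.
Denominator factor (γ - 1/2)^3: pole of order 3 at 1/2, modulus 1/2.
The radius of convergence is the smallest modulus among the singular points: 1/2.
At the order-3 pole 1/2 set g(γ) = (γ - (1/2))^3*f(γ) = (-14*γ**2/17 - 26*γ/3 - 17/7)/(γ - 2)**2.
Order-3 pole: residue = g''(a)/2; g''(1/2) = -65024/3213, so the residue is -32512/3213.
At the order-2 pole 2 set g(γ) = (γ - (2))^2*f(γ) = (-14*γ**2/17 - 26*γ/3 - 17/7)/(γ - 1/2)**3.
Order-2 pole: residue = g'(a); g'(2) = 32512/3213, so the residue is 32512/3213.
List the singular points by increasing real part (a conjugate pair: the negative imaginary part first).


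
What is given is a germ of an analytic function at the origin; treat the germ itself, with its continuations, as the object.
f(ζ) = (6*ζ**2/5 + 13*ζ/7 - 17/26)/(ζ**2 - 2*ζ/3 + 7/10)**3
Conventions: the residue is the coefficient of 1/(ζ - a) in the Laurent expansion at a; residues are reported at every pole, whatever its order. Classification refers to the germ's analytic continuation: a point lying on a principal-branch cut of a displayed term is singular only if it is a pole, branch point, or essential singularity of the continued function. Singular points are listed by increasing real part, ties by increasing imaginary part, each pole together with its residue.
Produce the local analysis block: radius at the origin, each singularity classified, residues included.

Radius of convergence at 0: (1/10)*sqrt(70).
At (1/3) - ((1/30)*sqrt(530))*i: a pole of order 3; residue ((1108161/108382456)*sqrt(530))*i.
At (1/3) + ((1/30)*sqrt(530))*i: a pole of order 3; residue -((1108161/108382456)*sqrt(530))*i.


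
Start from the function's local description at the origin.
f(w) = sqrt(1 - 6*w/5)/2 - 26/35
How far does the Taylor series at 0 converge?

The radius of convergence is 5/6.

Branch term (1/2)*sqrt(1 - w/(5/6)): its argument vanishes at w = 5/6, a square-root branch point, modulus 5/6.
The radius of convergence is the smallest modulus among the singular points: 5/6.


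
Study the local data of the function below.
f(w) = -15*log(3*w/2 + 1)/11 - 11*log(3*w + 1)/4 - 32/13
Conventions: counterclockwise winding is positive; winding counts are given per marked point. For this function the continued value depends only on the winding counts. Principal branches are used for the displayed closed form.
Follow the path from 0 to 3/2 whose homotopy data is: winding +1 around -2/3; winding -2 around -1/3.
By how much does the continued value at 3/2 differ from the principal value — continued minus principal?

Continued minus principal equals (91/11)*pi*i.

The rational part is single-valued and drops out of the difference; each branch term changes only by its own monodromy.
(-15/11)*log(1 - w/(-2/3)): each positive loop around -2/3 adds 2*pi*i to the log, so winding +1 contributes (-15/11)*(1)*2*pi*i = -(30/11)*pi*i.
(-11/4)*log(1 - w/(-1/3)): each positive loop around -1/3 adds 2*pi*i to the log, so winding -2 contributes (-11/4)*(-2)*2*pi*i = (11)*pi*i.
Summing the contributions at w = 3/2 gives (91/11)*pi*i.


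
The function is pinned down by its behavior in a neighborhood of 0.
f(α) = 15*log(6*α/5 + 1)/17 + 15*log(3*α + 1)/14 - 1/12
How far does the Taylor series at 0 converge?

The radius of convergence is 1/3.

Branch term (15/14)*log(1 - α/(-1/3)): its argument vanishes at α = -1/3, a logarithmic branch point, modulus 1/3.
Branch term (15/17)*log(1 - α/(-5/6)): its argument vanishes at α = -5/6, a logarithmic branch point, modulus 5/6.
The radius of convergence is the smallest modulus among the singular points: 1/3.


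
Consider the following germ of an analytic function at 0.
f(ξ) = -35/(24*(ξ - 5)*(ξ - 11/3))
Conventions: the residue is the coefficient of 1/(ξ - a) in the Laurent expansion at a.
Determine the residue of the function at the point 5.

The residue is -35/32.

At the order-1 pole 5 set g(ξ) = (ξ - (5))*f(ξ) = -35/(24*(ξ - 11/3)).
Simple pole: residue = g(a) at a = 5, which is -35/32.


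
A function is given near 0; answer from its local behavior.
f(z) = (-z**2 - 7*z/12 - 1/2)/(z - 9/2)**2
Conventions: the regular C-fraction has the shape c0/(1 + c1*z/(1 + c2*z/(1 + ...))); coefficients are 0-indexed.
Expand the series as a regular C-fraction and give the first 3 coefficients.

The regular C-fraction coefficients are [-2/81, -29/18, -23/522].

Taylor coefficients (expand at 0): a_0 = -2/81, a_1 = -29/729, a_2 = -16/243.
c0 = a_0 = -2/81. Peel one level at a time: if S = 1 + c*z/S' with S'(0) = 1, then c is the z-coefficient of S and S' = c*z/(S - 1).
S_1 = c0/f = 1 + (-29/18)*z + (-23/324)*z^2 + ...; c1 = -29/18.
S_2 = c1*z/(S_1 - 1) = 1 + (-23/522)*z + ...; c2 = -23/522.


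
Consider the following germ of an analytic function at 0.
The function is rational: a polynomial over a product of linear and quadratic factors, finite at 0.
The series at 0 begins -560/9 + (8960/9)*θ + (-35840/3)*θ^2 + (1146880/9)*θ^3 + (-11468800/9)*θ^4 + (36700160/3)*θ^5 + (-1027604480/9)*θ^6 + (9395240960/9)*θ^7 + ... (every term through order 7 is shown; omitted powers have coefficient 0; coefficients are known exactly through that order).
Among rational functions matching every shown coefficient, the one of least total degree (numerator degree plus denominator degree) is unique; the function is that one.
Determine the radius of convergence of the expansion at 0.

The radius of convergence is 1/8.

No rational of total degree below 2 reproduces all 8 coefficients; solving the [0/2] Pade equations on them gives f(θ) = -35/(36*(θ + 1/8)**2), whose expansion matches every shown term.
Denominator factor (θ + 1/8)^2: pole of order 2 at -1/8, modulus 1/8.
The radius of convergence is the smallest modulus among the singular points: 1/8.


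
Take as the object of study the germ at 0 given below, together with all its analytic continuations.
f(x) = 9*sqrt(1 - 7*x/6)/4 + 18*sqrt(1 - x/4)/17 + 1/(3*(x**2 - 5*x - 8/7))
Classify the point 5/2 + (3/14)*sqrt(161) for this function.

The point is a pole of order 1.

The denominator factor x**2 - 5*x - 8/7 vanishes at 5/2 + (3/14)*sqrt(161) and appears to the power 1; the numerator there equals 1/3, nonzero, and no other factor vanishes.
The branch terms are analytic at this point.
Hence a pole whose order is the multiplicity, 1.


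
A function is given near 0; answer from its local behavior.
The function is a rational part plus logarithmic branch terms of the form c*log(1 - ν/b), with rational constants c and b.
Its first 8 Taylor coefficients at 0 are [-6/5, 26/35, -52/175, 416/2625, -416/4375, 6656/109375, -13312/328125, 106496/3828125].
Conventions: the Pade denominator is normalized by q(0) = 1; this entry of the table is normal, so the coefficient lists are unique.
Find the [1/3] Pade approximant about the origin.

The Pade approximant has numerator coefficients [-6/5, 29038/195475]; denominator coefficients [1, 2766/5585, 988/16755, 3848/83775].

Taylor coefficients needed (read off): a_0 = -6/5, a_1 = 26/35, a_2 = -52/175, a_3 = 416/2625, a_4 = -416/4375.
Write the denominator as Q(ν) = 1 + q1*ν + q2*ν^2 + q3*ν^3. Requiring Q*f - P = O(ν^5) with deg P <= 1 kills the coefficients of ν^2..ν^4 in Q*f:
  ν^2: a_2 + q1*a_1 + q2*a_0 = 0, i.e. -52/175 + (26/35)*q1 + (-6/5)*q2 = 0.
  ν^3: a_3 + q1*a_2 + q2*a_1 + q3*a_0 = 0, i.e. 416/2625 + (-52/175)*q1 + (26/35)*q2 + (-6/5)*q3 = 0.
  ν^4: a_4 + q1*a_3 + q2*a_2 + q3*a_1 = 0, i.e. -416/4375 + (416/2625)*q1 + (-52/175)*q2 + (26/35)*q3 = 0.
Solving this linear system: q1 = 2766/5585, q2 = 988/16755, q3 = 3848/83775.
The numerator is Q*f truncated at degree 1: P0 = a_0 = -6/5; P1 = a_1 + q1*a_0 = 29038/195475.


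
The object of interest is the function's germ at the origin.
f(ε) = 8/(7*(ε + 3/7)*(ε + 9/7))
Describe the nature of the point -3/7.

The denominator factor ε + 3/7 vanishes at -3/7 and appears to the power 1; the numerator there equals 8/7, nonzero, and no other factor vanishes.
Hence a pole whose order is the multiplicity, 1.

The point is a pole of order 1.


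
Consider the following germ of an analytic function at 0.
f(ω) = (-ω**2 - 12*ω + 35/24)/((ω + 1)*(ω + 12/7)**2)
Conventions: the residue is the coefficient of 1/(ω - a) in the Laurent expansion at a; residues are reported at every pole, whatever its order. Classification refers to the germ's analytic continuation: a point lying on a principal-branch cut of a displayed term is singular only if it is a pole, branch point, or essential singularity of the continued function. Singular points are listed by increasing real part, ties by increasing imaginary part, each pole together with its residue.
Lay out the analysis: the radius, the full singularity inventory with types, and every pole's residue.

Radius of convergence at 0: 1.
At -12/7: a pole of order 2; residue -15251/600.
At -1: a pole of order 1; residue 14651/600.

Denominator factor (ω + 1): pole of order 1 at -1, modulus 1.
Denominator factor (ω + 12/7)^2: pole of order 2 at -12/7, modulus 12/7.
The radius of convergence is the smallest modulus among the singular points: 1.
At the order-2 pole -12/7 set g(ω) = (ω - (-12/7))^2*f(ω) = (-ω**2 - 12*ω + 35/24)/(ω + 1).
Order-2 pole: residue = g'(a); g'(-12/7) = -15251/600, so the residue is -15251/600.
At the order-1 pole -1 set g(ω) = (ω - (-1))*f(ω) = (-ω**2 - 12*ω + 35/24)/(ω + 12/7)**2.
Simple pole: residue = g(a) at a = -1, which is 14651/600.
List the singular points by increasing real part (a conjugate pair: the negative imaginary part first).


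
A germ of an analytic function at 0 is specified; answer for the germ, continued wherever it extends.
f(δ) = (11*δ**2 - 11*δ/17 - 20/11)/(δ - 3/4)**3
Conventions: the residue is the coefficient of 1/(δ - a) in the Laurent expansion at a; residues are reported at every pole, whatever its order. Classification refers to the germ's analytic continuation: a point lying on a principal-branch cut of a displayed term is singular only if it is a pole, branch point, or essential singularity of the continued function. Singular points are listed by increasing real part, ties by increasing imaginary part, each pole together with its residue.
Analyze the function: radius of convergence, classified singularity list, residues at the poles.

Denominator factor (δ - 3/4)^3: pole of order 3 at 3/4, modulus 3/4.
The radius of convergence is the smallest modulus among the singular points: 3/4.
At the order-3 pole 3/4 set g(δ) = (δ - (3/4))^3*f(δ) = 11*δ**2 - 11*δ/17 - 20/11.
Order-3 pole: residue = g''(a)/2; g''(3/4) = 22, so the residue is 11.

Radius of convergence at 0: 3/4.
At 3/4: a pole of order 3; residue 11.


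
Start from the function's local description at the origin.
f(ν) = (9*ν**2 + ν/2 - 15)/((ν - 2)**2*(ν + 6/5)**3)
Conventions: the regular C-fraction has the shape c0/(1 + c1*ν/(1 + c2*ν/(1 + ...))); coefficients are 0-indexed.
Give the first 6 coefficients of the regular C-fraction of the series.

The regular C-fraction coefficients are [-625/288, 23/15, -109/345, 55/276, 16997/7194, -62589235/21265464].

Taylor coefficients (expand at 0): a_0 = -625/288, a_1 = 2875/864, a_2 = -875/216, a_3 = 146875/31104, a_4 = -1850125/373248, a_5 = 30125/5832.
c0 = a_0 = -625/288. Peel one level at a time: if S = 1 + c*ν/S' with S'(0) = 1, then c is the ν-coefficient of S and S' = c*ν/(S - 1).
S_1 = c0/f = 1 + (23/15)*ν + (109/225)*ν^2 + ...; c1 = 23/15.
S_2 = c1*ν/(S_1 - 1) = 1 + (-109/345)*ν + (1199/19044)*ν^2 + ...; c2 = -109/345.
S_3 = c2*ν/(S_2 - 1) = 1 + (55/276)*ν + (-3695/7848)*ν^2 + ...; c3 = 55/276.
S_4 = c3*ν/(S_3 - 1) = 1 + (16997/7194)*ν + (1439552405/207014544)*ν^2 + ...; c4 = 16997/7194.
S_5 = c4*ν/(S_4 - 1) = 1 + (-62589235/21265464)*ν + ...; c5 = -62589235/21265464.


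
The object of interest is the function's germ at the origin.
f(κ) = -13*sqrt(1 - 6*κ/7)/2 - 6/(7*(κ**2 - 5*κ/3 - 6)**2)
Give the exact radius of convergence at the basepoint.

The radius of convergence is 7/6.

Denominator factor (κ**2 - 5*κ/3 - 6)^2: discriminant 241/9, real irrational roots 5/6 + (1/6)*sqrt(241) and 5/6 - (1/6)*sqrt(241); poles of order 2, moduli 5/6 + (1/6)*sqrt(241) and -5/6 + (1/6)*sqrt(241).
Branch term (-13/2)*sqrt(1 - κ/(7/6)): its argument vanishes at κ = 7/6, a square-root branch point, modulus 7/6.
The radius of convergence is the smallest modulus among the singular points: 7/6.


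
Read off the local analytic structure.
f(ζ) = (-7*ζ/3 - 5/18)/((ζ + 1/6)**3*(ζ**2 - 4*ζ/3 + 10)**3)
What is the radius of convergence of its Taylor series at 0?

Denominator factor (ζ**2 - 4*ζ/3 + 10)^3: discriminant -344/9, complex-conjugate roots (2/3) + ((1/3)*sqrt(86))*i and (2/3) - ((1/3)*sqrt(86))*i; poles of order 3, moduli sqrt(10) and sqrt(10).
Denominator factor (ζ + 1/6)^3: pole of order 3 at -1/6, modulus 1/6.
The radius of convergence is the smallest modulus among the singular points: 1/6.

The radius of convergence is 1/6.


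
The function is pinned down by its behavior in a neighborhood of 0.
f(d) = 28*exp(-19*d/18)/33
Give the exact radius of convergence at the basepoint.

The radius of convergence is infinite.

The factor exp(-19*d/18) is entire and contributes no finite singular point.
The polynomial part has no poles.
No finite singular points: the Taylor series at 0 converges everywhere.


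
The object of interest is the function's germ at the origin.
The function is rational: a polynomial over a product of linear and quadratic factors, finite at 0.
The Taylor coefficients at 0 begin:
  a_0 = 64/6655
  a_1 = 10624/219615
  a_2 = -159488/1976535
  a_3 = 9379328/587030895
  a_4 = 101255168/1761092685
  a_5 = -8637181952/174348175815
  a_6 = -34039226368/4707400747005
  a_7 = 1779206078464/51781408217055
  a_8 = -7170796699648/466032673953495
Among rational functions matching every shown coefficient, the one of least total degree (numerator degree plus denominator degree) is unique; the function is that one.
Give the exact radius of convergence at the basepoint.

No rational of total degree below 7 reproduces all 9 coefficients; solving the [1/6] Pade equations on them gives f(δ) = (14*δ/11 + 1/5)/(δ**2 + 11*δ/9 + 11/4)**3, whose expansion matches every shown term.
Denominator factor (δ**2 + 11*δ/9 + 11/4)^3: discriminant -770/81, complex-conjugate roots (-11/18) + ((1/18)*sqrt(770))*i and (-11/18) - ((1/18)*sqrt(770))*i; poles of order 3, moduli (1/2)*sqrt(11) and (1/2)*sqrt(11).
The radius of convergence is the smallest modulus among the singular points: (1/2)*sqrt(11).

The radius of convergence is (1/2)*sqrt(11).


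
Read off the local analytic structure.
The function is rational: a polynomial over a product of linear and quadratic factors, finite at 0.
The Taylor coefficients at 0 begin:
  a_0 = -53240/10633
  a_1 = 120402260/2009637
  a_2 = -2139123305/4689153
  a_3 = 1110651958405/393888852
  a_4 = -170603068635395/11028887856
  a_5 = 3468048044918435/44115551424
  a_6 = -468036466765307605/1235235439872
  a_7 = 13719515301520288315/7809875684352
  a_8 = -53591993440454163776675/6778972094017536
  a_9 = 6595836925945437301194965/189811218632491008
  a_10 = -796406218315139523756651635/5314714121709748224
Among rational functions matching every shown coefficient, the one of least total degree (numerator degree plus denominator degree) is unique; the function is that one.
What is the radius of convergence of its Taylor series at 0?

No rational of total degree below 9 reproduces all 11 coefficients; solving the [1/8] Pade equations on them gives f(σ) = (16/31 - 4*σ/27)/((σ**2 - 2*σ - 7/11)**3*(σ**2 + 9*σ/10 + 2/5)), whose expansion matches every shown term.
Denominator factor (σ**2 + 9*σ/10 + 2/5): discriminant -79/100, complex-conjugate roots (-9/20) + ((1/20)*sqrt(79))*i and (-9/20) - ((1/20)*sqrt(79))*i; poles of order 1, moduli (1/5)*sqrt(10) and (1/5)*sqrt(10).
Denominator factor (σ**2 - 2*σ - 7/11)^3: discriminant 72/11, real irrational roots 1 + (3/11)*sqrt(22) and 1 - (3/11)*sqrt(22); poles of order 3, moduli 1 + (3/11)*sqrt(22) and -1 + (3/11)*sqrt(22).
The radius of convergence is the smallest modulus among the singular points: -1 + (3/11)*sqrt(22).

The radius of convergence is -1 + (3/11)*sqrt(22).


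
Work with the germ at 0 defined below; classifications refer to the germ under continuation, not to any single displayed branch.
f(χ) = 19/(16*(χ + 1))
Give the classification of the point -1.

The point is a pole of order 1.

The denominator factor χ + 1 vanishes at -1 and appears to the power 1; the numerator there equals 19/16, nonzero, and no other factor vanishes.
Hence a pole whose order is the multiplicity, 1.


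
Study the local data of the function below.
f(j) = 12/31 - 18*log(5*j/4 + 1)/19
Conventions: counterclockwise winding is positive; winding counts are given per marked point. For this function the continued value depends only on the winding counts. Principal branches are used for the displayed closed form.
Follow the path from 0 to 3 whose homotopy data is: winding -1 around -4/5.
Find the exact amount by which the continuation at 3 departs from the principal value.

The rational part is single-valued and drops out of the difference; each branch term changes only by its own monodromy.
(-18/19)*log(1 - j/(-4/5)): each positive loop around -4/5 adds 2*pi*i to the log, so winding -1 contributes (-18/19)*(-1)*2*pi*i = (36/19)*pi*i.
Summing the contributions at j = 3 gives (36/19)*pi*i.

Continued minus principal equals (36/19)*pi*i.


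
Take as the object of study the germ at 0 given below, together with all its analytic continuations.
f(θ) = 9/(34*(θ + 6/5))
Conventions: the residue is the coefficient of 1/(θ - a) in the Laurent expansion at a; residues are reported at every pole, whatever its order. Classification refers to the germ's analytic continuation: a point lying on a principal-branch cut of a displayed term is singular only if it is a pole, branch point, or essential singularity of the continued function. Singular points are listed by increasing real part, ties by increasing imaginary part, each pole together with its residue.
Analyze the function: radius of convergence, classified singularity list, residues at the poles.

Denominator factor (θ + 6/5): pole of order 1 at -6/5, modulus 6/5.
The radius of convergence is the smallest modulus among the singular points: 6/5.
At the order-1 pole -6/5 set g(θ) = (θ - (-6/5))*f(θ) = 9/34.
Simple pole: residue = g(a) at a = -6/5, which is 9/34.

Radius of convergence at 0: 6/5.
At -6/5: a pole of order 1; residue 9/34.


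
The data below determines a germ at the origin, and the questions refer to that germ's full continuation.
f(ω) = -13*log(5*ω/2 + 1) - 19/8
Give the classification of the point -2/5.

The point is a logarithmic branch point.

The term (-13)*log(1 - ω/(-2/5)) has argument 1 - -2/5/(-2/5) = 0 at -2/5: a logarithmic (infinitely-sheeted) branch point; the remaining terms are analytic or single-valued there.


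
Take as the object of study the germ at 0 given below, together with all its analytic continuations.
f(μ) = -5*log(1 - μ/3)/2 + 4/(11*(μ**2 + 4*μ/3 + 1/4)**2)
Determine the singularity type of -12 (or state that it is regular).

Denominator factors: μ**2 + 4*μ/3 + 1/4 = 513/4 at μ = -12 — none vanishes.
Branch term log(1 - μ/(3)): argument at -12 is 5, nonzero, so -12 is not its branch point (a point on a principal cut is still regular for the continued germ).
So the germ continues analytically to -12.

The point is a regular point.


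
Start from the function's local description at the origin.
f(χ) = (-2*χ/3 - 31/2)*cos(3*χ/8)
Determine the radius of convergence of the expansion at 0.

The factor cos(3*χ/8) is entire and contributes no finite singular point.
The polynomial part has no poles.
No finite singular points: the Taylor series at 0 converges everywhere.

The radius of convergence is infinite.


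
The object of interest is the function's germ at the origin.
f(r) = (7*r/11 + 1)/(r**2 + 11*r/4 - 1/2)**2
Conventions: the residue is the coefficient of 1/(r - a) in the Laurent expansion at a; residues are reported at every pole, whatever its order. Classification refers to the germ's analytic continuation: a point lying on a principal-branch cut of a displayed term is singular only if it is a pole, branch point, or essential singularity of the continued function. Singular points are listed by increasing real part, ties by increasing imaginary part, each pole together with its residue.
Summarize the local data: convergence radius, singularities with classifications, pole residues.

Denominator factor (r**2 + 11*r/4 - 1/2)^2: discriminant 153/16, real irrational roots -11/8 + (3/8)*sqrt(17) and -11/8 - (3/8)*sqrt(17); poles of order 2, moduli -11/8 + (3/8)*sqrt(17) and 11/8 + (3/8)*sqrt(17).
The radius of convergence is the smallest modulus among the singular points: -11/8 + (3/8)*sqrt(17).
The factor r**2 + 11*r/4 - 1/2 splits as (r - a)(r - a') with a = -11/8 - (3/8)*sqrt(17), a' = -11/8 + (3/8)*sqrt(17). At the order-2 pole a set g(r) = (r - a)^2*f(r) = [7*r/11 + 1] / (r - a')^2.
Order-2 pole: residue = g'(a); g'(-11/8 - (3/8)*sqrt(17)) = (16/7803)*sqrt(17), so the residue is (16/7803)*sqrt(17).
The factor r**2 + 11*r/4 - 1/2 splits as (r - a)(r - a') with a = -11/8 + (3/8)*sqrt(17), a' = -11/8 - (3/8)*sqrt(17). At the order-2 pole a set g(r) = (r - a)^2*f(r) = [7*r/11 + 1] / (r - a')^2.
Order-2 pole: residue = g'(a); g'(-11/8 + (3/8)*sqrt(17)) = -(16/7803)*sqrt(17), so the residue is -(16/7803)*sqrt(17).
List the singular points by increasing real part (a conjugate pair: the negative imaginary part first).

Radius of convergence at 0: -11/8 + (3/8)*sqrt(17).
At -11/8 - (3/8)*sqrt(17): a pole of order 2; residue (16/7803)*sqrt(17).
At -11/8 + (3/8)*sqrt(17): a pole of order 2; residue -(16/7803)*sqrt(17).


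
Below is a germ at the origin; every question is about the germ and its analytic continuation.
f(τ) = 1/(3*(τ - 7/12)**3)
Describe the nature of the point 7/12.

The point is a pole of order 3.

The denominator factor τ - 7/12 vanishes at 7/12 and appears to the power 3; the numerator there equals 1/3, nonzero, and no other factor vanishes.
Hence a pole whose order is the multiplicity, 3.


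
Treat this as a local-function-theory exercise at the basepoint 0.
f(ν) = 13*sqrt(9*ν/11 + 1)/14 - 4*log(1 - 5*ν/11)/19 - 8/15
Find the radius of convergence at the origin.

The radius of convergence is 11/9.

Branch term (13/14)*sqrt(1 - ν/(-11/9)): its argument vanishes at ν = -11/9, a square-root branch point, modulus 11/9.
Branch term (-4/19)*log(1 - ν/(11/5)): its argument vanishes at ν = 11/5, a logarithmic branch point, modulus 11/5.
The radius of convergence is the smallest modulus among the singular points: 11/9.


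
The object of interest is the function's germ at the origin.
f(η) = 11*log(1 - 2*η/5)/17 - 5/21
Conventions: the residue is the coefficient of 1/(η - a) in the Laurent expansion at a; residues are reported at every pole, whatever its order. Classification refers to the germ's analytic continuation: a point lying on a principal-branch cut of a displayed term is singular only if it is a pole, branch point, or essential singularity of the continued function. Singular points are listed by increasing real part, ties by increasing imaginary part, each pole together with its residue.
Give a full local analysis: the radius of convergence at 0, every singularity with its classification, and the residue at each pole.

Branch term (11/17)*log(1 - η/(5/2)): its argument vanishes at η = 5/2, a logarithmic branch point, modulus 5/2.
The radius of convergence is the smallest modulus among the singular points: 5/2.

Radius of convergence at 0: 5/2.
At 5/2: a logarithmic branch point.


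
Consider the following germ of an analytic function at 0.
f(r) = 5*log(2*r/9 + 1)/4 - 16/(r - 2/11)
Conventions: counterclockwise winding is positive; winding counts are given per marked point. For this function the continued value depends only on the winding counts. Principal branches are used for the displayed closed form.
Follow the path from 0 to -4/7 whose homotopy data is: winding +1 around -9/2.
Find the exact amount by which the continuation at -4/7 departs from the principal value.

The rational part is single-valued and drops out of the difference; each branch term changes only by its own monodromy.
(5/4)*log(1 - r/(-9/2)): each positive loop around -9/2 adds 2*pi*i to the log, so winding +1 contributes (5/4)*(1)*2*pi*i = (5/2)*pi*i.
Summing the contributions at r = -4/7 gives (5/2)*pi*i.

Continued minus principal equals (5/2)*pi*i.


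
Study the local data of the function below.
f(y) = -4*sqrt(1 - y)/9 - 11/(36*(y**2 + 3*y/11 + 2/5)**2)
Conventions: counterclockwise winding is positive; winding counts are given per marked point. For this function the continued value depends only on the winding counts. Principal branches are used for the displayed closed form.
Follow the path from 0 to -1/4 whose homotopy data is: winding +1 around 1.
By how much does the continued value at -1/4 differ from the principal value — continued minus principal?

The rational part is single-valued and drops out of the difference; each branch term changes only by its own monodromy.
(-4/9)*sqrt(1 - y/(1)): winding +1 is odd, the square root flips sign, contributing -2*(-4/9)*sqrt(1 - (-1/4)/(1)) = -2*(-4/9)*sqrt(5/4) = (4/9)*sqrt(5).
Summing the contributions at y = -1/4 gives (4/9)*sqrt(5).

Continued minus principal equals (4/9)*sqrt(5).


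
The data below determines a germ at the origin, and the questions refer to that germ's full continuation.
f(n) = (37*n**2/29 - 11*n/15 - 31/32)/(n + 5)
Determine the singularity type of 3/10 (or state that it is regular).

Denominator factors: n + 5 = 53/10 at n = 3/10 — none vanishes.
So the germ continues analytically to 3/10.

The point is a regular point.


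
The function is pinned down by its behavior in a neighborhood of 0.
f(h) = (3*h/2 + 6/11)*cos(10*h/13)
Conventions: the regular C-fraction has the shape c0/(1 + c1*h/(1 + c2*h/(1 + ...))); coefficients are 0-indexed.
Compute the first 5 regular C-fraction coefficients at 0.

Taylor coefficients (expand at 0): a_0 = 6/11, a_1 = 3/2, a_2 = -300/1859, a_3 = -75/169, a_4 = 2500/314171.
c0 = a_0 = 6/11. Peel one level at a time: if S = 1 + c*h/S' with S'(0) = 1, then c is the h-coefficient of S and S' = c*h/(S - 1).
S_1 = c0/f = 1 + (-11/4)*h + (21249/2704)*h^2 + ...; c1 = -11/4.
S_2 = c1*h/(S_1 - 1) = 1 + (21249/7436)*h + (1062450/3455881)*h^2 + ...; c2 = 21249/7436.
S_3 = c2*h/(S_2 - 1) = 1 + (-200/1859)*h + (-100000/10773243)*h^2 + ...; c3 = -200/1859.
S_4 = c3*h/(S_3 - 1) = 1 + (-5500/63747)*h + ...; c4 = -5500/63747.

The regular C-fraction coefficients are [6/11, -11/4, 21249/7436, -200/1859, -5500/63747].


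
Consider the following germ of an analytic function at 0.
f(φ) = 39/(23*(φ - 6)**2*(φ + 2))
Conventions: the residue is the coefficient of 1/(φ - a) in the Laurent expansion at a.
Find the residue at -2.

At the order-1 pole -2 set g(φ) = (φ - (-2))*f(φ) = 39/(23*(φ - 6)**2).
Simple pole: residue = g(a) at a = -2, which is 39/1472.

The residue is 39/1472.


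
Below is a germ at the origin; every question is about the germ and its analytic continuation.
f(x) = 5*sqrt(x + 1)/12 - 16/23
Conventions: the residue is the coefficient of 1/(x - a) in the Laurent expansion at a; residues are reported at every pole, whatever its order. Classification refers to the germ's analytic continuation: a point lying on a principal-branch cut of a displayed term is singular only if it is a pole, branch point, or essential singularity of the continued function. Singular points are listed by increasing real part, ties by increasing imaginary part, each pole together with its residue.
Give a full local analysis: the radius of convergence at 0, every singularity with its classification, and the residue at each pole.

Branch term (5/12)*sqrt(1 - x/(-1)): its argument vanishes at x = -1, a square-root branch point, modulus 1.
The radius of convergence is the smallest modulus among the singular points: 1.

Radius of convergence at 0: 1.
At -1: an algebraic (square-root) branch point.


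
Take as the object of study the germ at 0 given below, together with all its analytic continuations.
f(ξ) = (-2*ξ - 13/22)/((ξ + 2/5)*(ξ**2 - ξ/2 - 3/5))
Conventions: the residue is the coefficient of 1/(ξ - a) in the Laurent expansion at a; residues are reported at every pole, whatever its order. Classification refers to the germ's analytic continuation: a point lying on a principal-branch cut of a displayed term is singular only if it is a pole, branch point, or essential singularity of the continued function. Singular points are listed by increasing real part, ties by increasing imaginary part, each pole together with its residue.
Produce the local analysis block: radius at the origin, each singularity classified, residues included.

Radius of convergence at 0: 2/5.
At 1/4 - (1/20)*sqrt(265): a pole of order 1; residue 115/264 + (1355/13992)*sqrt(265).
At -2/5: a pole of order 1; residue -115/132.
At 1/4 + (1/20)*sqrt(265): a pole of order 1; residue 115/264 - (1355/13992)*sqrt(265).


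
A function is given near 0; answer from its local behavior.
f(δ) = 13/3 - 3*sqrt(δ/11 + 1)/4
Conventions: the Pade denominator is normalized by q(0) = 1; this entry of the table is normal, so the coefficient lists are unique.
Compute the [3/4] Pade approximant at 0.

The Pade approximant has numerator coefficients [43/12, 311/968, 97/127776, -661/2811072]; denominator coefficients [1, 12/121, 5/5324, -1/14641, -9/20614528].

Taylor coefficients needed (expand at 0): a_0 = 43/12, a_1 = -3/88, a_2 = 3/3872, a_3 = -3/85184, a_4 = 15/7496192, a_5 = -21/164916224, a_6 = 63/7256313856, a_7 = -9/14512627712.
Write the denominator as Q(δ) = 1 + q1*δ + q2*δ^2 + q3*δ^3 + q4*δ^4. Requiring Q*f - P = O(δ^8) with deg P <= 3 kills the coefficients of δ^4..δ^7 in Q*f:
  δ^4: a_4 + q1*a_3 + q2*a_2 + q3*a_1 + q4*a_0 = 0, i.e. 15/7496192 + (-3/85184)*q1 + (3/3872)*q2 + (-3/88)*q3 + (43/12)*q4 = 0.
  δ^5: a_5 + q1*a_4 + q2*a_3 + q3*a_2 + q4*a_1 = 0, i.e. -21/164916224 + (15/7496192)*q1 + (-3/85184)*q2 + (3/3872)*q3 + (-3/88)*q4 = 0.
  δ^6: a_6 + q1*a_5 + q2*a_4 + q3*a_3 + q4*a_2 = 0, i.e. 63/7256313856 + (-21/164916224)*q1 + (15/7496192)*q2 + (-3/85184)*q3 + (3/3872)*q4 = 0.
  δ^7: a_7 + q1*a_6 + q2*a_5 + q3*a_4 + q4*a_3 = 0, i.e. -9/14512627712 + (63/7256313856)*q1 + (-21/164916224)*q2 + (15/7496192)*q3 + (-3/85184)*q4 = 0.
Solving this linear system: q1 = 12/121, q2 = 5/5324, q3 = -1/14641, q4 = -9/20614528.
The numerator is Q*f truncated at degree 3: P0 = a_0 = 43/12; P1 = a_1 + q1*a_0 = 311/968; P2 = a_2 + q1*a_1 + q2*a_0 = 97/127776; P3 = a_3 + q1*a_2 + q2*a_1 + q3*a_0 = -661/2811072.


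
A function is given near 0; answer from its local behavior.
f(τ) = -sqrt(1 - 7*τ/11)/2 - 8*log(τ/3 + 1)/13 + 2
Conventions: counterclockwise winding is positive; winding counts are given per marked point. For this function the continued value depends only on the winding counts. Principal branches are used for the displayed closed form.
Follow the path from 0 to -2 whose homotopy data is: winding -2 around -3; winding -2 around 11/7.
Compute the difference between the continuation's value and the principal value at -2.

Continued minus principal equals (32/13)*pi*i.

The rational part is single-valued and drops out of the difference; each branch term changes only by its own monodromy.
(-1/2)*sqrt(1 - τ/(11/7)): winding -2 is even, the square root returns to the same sheet, contribution 0.
(-8/13)*log(1 - τ/(-3)): each positive loop around -3 adds 2*pi*i to the log, so winding -2 contributes (-8/13)*(-2)*2*pi*i = (32/13)*pi*i.
Summing the contributions at τ = -2 gives (32/13)*pi*i.


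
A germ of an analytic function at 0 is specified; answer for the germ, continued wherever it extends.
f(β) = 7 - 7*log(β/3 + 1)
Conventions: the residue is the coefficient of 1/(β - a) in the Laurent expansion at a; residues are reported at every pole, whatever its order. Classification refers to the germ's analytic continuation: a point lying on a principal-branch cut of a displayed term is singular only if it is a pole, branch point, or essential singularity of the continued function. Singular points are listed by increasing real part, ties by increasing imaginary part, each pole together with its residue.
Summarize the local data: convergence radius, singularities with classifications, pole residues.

Branch term (-7)*log(1 - β/(-3)): its argument vanishes at β = -3, a logarithmic branch point, modulus 3.
The radius of convergence is the smallest modulus among the singular points: 3.

Radius of convergence at 0: 3.
At -3: a logarithmic branch point.


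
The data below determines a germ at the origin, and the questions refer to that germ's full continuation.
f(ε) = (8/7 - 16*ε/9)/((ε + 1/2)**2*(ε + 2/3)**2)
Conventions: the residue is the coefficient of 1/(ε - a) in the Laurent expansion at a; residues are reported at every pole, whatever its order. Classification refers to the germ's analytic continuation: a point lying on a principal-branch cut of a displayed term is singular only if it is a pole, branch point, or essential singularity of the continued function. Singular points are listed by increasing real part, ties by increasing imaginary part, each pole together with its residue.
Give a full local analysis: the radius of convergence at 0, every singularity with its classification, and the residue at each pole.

Radius of convergence at 0: 1/2.
At -2/3: a pole of order 2; residue 6592/7.
At -1/2: a pole of order 2; residue -6592/7.

Denominator factor (ε + 1/2)^2: pole of order 2 at -1/2, modulus 1/2.
Denominator factor (ε + 2/3)^2: pole of order 2 at -2/3, modulus 2/3.
The radius of convergence is the smallest modulus among the singular points: 1/2.
At the order-2 pole -2/3 set g(ε) = (ε - (-2/3))^2*f(ε) = (8/7 - 16*ε/9)/(ε + 1/2)**2.
Order-2 pole: residue = g'(a); g'(-2/3) = 6592/7, so the residue is 6592/7.
At the order-2 pole -1/2 set g(ε) = (ε - (-1/2))^2*f(ε) = (8/7 - 16*ε/9)/(ε + 2/3)**2.
Order-2 pole: residue = g'(a); g'(-1/2) = -6592/7, so the residue is -6592/7.
List the singular points by increasing real part (a conjugate pair: the negative imaginary part first).


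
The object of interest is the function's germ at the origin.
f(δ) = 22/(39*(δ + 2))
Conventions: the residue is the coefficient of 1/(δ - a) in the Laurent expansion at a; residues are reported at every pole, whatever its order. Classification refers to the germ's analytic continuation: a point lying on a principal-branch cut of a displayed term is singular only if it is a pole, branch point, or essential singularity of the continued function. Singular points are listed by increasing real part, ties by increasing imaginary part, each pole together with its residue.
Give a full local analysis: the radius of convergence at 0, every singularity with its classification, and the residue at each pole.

Radius of convergence at 0: 2.
At -2: a pole of order 1; residue 22/39.

Denominator factor (δ + 2): pole of order 1 at -2, modulus 2.
The radius of convergence is the smallest modulus among the singular points: 2.
At the order-1 pole -2 set g(δ) = (δ - (-2))*f(δ) = 22/39.
Simple pole: residue = g(a) at a = -2, which is 22/39.
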